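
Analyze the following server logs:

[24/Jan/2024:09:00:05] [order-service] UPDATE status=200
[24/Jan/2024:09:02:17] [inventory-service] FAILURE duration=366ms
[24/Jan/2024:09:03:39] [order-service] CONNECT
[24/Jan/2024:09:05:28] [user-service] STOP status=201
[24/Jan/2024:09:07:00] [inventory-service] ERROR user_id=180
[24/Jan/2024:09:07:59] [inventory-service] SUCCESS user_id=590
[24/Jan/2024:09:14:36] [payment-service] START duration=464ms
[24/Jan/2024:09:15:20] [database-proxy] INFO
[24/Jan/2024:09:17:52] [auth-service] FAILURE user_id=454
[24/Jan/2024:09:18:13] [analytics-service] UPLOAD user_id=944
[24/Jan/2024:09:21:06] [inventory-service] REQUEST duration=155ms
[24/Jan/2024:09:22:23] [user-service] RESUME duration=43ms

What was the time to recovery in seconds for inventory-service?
59

To calculate recovery time:

1. Find ERROR event for inventory-service: 24/Jan/2024:09:07:00
2. Find next SUCCESS event for inventory-service: 24/Jan/2024:09:07:59
3. Recovery time: 24/Jan/2024:09:07:59 - 24/Jan/2024:09:07:00 = 59 seconds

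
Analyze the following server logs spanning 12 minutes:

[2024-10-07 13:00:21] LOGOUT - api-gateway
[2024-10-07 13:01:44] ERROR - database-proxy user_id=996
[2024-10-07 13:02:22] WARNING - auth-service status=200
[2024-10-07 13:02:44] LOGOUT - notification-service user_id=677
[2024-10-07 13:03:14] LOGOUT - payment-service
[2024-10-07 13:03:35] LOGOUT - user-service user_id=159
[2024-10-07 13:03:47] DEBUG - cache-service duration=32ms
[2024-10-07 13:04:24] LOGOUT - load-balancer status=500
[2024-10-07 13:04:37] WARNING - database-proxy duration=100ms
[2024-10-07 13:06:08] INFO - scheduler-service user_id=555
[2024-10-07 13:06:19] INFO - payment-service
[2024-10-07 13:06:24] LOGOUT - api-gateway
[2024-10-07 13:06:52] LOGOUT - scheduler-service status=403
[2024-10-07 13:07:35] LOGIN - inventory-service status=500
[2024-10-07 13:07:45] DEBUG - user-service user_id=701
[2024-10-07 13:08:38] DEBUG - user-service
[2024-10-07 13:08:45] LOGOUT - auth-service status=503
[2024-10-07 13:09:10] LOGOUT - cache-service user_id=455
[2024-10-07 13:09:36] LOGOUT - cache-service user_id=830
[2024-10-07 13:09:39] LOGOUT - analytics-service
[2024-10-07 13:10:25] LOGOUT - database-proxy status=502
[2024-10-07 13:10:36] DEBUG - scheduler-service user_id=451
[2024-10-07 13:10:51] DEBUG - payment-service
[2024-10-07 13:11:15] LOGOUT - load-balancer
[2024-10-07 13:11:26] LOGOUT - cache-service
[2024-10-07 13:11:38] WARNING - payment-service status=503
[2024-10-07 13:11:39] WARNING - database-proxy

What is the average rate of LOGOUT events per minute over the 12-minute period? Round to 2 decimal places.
1.17

To calculate the rate:

1. Count total LOGOUT events: 14
2. Total time period: 12 minutes
3. Rate = 14 / 12 = 1.17 events per minute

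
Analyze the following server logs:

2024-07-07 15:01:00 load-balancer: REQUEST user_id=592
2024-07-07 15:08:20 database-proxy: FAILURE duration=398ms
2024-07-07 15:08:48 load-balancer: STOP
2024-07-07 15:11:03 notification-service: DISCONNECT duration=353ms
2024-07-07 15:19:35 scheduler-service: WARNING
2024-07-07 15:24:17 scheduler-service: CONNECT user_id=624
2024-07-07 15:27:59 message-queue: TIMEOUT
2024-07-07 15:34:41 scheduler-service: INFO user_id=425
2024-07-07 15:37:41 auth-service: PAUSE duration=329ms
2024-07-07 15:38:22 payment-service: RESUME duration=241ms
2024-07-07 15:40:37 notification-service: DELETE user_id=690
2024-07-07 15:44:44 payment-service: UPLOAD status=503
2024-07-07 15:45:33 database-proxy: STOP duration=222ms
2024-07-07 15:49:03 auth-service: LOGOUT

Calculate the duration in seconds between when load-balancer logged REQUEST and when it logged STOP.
468

To find the time between events:

1. Locate the first REQUEST event for load-balancer: 2024-07-07 15:01:00
2. Locate the first STOP event for load-balancer: 2024-07-07 15:08:48
3. Calculate the difference: 2024-07-07 15:08:48 - 2024-07-07 15:01:00 = 468 seconds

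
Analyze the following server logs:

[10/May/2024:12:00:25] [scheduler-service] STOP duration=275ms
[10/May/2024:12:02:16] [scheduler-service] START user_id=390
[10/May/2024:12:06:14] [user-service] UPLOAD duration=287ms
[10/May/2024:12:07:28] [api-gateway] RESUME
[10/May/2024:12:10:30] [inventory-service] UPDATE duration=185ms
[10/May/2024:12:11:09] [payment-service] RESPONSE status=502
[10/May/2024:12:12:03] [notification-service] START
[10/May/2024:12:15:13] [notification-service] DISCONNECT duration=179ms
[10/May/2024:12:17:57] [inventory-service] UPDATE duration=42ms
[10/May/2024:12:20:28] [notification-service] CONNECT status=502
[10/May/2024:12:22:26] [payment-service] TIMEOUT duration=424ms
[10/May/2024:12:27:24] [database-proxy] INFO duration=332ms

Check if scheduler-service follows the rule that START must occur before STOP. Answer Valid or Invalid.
Invalid

To validate ordering:

1. Required order: START → STOP
2. Rule: START must occur before STOP
3. Check actual order of events for scheduler-service
4. Result: Invalid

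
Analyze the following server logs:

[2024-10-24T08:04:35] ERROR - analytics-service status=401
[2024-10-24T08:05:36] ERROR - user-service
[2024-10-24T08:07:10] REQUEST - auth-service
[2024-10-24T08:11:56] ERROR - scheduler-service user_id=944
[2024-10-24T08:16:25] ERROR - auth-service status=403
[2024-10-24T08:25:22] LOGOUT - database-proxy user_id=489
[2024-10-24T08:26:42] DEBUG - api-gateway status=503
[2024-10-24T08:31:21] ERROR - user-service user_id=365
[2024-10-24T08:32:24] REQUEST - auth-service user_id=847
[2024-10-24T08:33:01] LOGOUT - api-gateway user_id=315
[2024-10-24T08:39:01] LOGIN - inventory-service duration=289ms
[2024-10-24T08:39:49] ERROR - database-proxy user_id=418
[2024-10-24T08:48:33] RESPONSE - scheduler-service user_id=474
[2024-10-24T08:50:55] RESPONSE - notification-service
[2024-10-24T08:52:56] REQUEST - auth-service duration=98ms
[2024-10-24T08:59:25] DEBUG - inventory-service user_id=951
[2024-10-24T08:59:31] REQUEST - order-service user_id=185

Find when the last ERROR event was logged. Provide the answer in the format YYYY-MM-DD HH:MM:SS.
2024-10-24 08:39:49

To find the last event:

1. Filter for all ERROR events
2. Sort by timestamp
3. Select the last one
4. Timestamp: 2024-10-24 08:39:49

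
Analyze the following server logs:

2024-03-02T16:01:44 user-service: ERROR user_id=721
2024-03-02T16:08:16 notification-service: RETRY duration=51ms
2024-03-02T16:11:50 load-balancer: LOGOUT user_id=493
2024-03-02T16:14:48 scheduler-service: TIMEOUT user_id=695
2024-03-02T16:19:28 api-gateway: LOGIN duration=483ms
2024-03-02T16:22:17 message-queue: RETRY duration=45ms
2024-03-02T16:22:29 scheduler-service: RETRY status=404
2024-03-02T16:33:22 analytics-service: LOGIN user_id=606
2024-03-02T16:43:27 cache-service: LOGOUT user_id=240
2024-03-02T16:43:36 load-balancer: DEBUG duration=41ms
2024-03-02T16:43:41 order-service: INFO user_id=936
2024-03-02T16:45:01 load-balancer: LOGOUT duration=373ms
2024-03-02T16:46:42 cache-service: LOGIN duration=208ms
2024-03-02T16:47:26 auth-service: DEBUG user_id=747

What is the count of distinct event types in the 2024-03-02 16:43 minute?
3

To count unique event types:

1. Filter events in the minute starting at 2024-03-02 16:43
2. Extract event types from matching entries
3. Count unique types: 3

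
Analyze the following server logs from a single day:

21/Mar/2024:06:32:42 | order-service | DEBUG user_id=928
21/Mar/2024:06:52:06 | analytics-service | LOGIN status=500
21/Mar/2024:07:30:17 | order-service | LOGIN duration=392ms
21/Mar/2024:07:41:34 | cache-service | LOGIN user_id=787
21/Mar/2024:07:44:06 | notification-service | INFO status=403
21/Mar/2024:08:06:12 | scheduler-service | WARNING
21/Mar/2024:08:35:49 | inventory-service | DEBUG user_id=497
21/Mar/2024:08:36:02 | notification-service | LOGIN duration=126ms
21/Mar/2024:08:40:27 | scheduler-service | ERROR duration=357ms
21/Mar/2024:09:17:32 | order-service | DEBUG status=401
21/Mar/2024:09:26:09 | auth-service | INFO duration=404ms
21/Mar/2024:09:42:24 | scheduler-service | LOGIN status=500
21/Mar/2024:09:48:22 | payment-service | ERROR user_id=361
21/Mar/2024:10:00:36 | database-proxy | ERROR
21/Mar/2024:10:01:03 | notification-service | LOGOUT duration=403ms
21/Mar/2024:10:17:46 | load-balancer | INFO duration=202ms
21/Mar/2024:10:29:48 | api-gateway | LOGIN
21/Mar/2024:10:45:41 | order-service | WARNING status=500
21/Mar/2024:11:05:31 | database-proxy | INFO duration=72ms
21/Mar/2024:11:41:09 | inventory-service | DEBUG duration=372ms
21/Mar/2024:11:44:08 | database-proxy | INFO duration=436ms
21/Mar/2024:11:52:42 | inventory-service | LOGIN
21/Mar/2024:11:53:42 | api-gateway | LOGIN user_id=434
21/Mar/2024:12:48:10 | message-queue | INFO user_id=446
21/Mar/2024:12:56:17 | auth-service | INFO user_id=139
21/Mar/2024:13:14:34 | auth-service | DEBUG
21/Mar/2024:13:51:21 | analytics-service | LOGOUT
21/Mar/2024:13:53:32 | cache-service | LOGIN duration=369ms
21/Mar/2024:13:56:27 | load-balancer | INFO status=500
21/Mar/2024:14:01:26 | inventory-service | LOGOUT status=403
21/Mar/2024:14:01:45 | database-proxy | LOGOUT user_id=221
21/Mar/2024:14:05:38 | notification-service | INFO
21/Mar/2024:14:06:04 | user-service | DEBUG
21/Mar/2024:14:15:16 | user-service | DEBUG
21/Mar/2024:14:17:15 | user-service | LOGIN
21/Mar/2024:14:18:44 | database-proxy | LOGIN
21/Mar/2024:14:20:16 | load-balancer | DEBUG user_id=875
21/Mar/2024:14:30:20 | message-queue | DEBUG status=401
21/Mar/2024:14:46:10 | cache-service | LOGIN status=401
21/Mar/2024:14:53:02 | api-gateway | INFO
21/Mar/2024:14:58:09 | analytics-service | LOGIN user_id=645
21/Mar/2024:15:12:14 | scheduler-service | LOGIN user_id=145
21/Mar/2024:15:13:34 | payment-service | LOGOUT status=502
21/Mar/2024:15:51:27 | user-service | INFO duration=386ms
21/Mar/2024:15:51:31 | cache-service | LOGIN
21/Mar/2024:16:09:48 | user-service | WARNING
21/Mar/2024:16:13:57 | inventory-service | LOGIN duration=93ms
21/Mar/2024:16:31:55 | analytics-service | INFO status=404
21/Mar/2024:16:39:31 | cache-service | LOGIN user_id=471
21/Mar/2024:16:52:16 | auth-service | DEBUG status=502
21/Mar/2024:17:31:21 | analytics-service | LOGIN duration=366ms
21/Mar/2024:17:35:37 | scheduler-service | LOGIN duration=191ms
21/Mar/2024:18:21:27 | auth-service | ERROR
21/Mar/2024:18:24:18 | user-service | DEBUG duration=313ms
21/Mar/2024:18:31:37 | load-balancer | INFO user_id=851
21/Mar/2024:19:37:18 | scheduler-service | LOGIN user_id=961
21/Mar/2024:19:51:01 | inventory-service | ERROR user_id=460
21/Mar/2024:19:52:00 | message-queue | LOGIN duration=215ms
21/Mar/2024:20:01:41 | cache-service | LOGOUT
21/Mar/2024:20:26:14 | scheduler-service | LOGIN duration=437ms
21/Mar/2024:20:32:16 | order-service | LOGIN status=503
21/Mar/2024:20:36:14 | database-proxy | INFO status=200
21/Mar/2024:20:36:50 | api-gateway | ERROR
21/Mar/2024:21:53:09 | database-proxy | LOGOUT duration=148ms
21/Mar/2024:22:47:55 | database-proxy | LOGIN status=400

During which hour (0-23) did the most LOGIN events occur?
14

To find the peak hour:

1. Group all LOGIN events by hour
2. Count events in each hour
3. Find hour with maximum count
4. Peak hour: 14 (with 4 events)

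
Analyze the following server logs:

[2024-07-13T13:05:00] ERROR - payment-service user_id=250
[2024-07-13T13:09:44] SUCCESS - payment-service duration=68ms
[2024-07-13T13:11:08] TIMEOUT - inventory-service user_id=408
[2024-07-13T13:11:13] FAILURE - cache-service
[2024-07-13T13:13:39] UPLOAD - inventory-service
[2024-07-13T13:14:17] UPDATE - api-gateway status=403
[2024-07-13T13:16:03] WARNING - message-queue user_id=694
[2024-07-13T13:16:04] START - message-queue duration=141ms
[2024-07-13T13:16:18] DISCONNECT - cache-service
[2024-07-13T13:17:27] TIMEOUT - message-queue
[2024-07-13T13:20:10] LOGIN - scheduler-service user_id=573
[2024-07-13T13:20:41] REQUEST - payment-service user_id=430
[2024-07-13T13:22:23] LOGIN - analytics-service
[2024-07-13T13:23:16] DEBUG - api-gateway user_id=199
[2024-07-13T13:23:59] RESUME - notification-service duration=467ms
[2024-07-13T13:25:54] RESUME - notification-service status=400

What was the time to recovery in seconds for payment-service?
284

To calculate recovery time:

1. Find ERROR event for payment-service: 2024-07-13T13:05:00
2. Find next SUCCESS event for payment-service: 2024-07-13T13:09:44
3. Recovery time: 2024-07-13T13:09:44 - 2024-07-13T13:05:00 = 284 seconds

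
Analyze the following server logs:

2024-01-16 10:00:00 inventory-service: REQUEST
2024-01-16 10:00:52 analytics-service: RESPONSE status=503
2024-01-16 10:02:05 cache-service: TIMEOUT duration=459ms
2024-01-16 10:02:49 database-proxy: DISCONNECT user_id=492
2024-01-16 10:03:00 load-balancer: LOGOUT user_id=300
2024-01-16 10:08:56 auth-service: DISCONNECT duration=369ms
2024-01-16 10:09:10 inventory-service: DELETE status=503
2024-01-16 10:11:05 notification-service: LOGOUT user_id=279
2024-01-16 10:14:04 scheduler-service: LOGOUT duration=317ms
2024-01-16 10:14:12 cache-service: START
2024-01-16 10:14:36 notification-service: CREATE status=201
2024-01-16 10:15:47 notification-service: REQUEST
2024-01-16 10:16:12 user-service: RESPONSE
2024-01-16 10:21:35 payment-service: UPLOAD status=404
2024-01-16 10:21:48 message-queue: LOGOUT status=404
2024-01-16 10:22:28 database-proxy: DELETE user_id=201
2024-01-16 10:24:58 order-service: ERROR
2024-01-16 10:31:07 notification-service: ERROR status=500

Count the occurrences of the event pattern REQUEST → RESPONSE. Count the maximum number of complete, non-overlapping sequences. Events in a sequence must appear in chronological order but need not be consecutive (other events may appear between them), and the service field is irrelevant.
2

To count sequences:

1. Look for pattern: REQUEST → RESPONSE
2. Greedily scan the log in chronological order, matching each sequence element in turn (ignoring service)
3. Each time the full pattern completes, increment the count and restart matching from the next event
4. Complete non-overlapping sequences found: 2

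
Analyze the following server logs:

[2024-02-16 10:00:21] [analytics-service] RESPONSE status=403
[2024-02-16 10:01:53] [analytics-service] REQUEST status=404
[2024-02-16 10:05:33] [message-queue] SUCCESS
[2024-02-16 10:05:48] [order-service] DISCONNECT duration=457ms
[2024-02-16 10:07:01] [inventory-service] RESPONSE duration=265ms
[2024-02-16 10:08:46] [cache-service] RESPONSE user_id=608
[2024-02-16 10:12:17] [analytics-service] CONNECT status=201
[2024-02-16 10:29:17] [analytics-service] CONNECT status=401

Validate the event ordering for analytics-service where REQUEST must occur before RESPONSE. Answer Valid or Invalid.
Invalid

To validate ordering:

1. Required order: REQUEST → RESPONSE
2. Rule: REQUEST must occur before RESPONSE
3. Check actual order of events for analytics-service
4. Result: Invalid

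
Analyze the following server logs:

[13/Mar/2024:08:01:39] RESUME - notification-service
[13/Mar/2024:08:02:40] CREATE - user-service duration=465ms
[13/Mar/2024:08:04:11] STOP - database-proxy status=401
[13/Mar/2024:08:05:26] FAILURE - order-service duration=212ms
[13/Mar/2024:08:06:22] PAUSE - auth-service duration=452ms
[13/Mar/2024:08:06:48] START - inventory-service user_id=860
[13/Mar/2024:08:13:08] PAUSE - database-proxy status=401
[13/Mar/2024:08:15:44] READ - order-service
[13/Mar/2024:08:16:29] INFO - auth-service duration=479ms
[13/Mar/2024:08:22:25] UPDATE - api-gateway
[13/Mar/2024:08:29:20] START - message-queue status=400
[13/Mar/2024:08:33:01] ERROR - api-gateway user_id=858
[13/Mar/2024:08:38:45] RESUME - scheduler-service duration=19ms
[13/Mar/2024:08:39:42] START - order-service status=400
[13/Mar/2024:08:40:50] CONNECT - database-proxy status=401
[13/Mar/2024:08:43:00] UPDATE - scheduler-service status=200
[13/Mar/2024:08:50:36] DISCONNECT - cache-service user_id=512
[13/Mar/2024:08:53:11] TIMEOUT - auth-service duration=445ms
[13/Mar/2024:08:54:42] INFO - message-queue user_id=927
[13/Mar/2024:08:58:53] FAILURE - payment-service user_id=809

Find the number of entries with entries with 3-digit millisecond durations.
5

To find matching entries:

1. Pattern to match: entries with 3-digit millisecond durations
2. Scan each log entry for the pattern
3. Count matches: 5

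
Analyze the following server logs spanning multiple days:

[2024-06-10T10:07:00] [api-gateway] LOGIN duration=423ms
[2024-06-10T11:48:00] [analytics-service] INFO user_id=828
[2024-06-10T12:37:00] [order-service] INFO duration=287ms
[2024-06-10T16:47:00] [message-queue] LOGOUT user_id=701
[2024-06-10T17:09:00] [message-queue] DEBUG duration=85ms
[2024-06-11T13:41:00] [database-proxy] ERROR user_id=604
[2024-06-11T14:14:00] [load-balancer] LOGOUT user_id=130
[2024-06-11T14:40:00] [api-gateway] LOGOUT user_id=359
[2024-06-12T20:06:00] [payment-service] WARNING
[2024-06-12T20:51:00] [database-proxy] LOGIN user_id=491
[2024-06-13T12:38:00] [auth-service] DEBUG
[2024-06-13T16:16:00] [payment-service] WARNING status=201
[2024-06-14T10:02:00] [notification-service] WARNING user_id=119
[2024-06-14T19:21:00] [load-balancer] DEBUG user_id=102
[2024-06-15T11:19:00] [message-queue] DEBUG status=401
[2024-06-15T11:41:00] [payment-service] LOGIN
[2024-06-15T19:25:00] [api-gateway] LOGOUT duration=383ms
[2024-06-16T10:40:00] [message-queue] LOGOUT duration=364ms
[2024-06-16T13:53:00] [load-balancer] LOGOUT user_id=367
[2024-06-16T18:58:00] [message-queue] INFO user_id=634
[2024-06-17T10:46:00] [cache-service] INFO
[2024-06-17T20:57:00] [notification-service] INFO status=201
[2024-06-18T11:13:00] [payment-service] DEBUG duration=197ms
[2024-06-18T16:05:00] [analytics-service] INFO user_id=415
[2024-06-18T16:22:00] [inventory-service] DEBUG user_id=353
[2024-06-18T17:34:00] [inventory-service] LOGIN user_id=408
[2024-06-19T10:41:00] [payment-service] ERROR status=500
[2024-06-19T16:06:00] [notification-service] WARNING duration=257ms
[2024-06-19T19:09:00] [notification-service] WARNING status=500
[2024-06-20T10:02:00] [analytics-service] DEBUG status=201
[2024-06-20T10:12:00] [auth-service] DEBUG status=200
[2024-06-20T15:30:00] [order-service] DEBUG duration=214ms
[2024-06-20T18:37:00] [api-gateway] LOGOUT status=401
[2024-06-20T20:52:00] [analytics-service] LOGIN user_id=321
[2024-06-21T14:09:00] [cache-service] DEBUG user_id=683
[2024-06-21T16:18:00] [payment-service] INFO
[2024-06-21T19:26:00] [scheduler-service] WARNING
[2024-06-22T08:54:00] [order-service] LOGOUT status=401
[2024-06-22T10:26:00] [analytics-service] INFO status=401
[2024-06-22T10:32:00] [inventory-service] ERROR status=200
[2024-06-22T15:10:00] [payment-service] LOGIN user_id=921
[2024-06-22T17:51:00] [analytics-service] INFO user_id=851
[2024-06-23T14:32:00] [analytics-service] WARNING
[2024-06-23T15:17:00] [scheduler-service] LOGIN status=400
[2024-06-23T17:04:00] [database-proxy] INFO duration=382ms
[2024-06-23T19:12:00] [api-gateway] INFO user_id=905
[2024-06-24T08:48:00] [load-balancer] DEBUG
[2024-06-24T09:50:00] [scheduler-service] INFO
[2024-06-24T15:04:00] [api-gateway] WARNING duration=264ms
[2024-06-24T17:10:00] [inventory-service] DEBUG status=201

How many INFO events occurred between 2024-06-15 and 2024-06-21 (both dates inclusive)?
5

To filter by date range:

1. Date range: 2024-06-15 through 2024-06-21, both dates inclusive
2. Filter for INFO events whose date falls in this range
3. Count matching events: 5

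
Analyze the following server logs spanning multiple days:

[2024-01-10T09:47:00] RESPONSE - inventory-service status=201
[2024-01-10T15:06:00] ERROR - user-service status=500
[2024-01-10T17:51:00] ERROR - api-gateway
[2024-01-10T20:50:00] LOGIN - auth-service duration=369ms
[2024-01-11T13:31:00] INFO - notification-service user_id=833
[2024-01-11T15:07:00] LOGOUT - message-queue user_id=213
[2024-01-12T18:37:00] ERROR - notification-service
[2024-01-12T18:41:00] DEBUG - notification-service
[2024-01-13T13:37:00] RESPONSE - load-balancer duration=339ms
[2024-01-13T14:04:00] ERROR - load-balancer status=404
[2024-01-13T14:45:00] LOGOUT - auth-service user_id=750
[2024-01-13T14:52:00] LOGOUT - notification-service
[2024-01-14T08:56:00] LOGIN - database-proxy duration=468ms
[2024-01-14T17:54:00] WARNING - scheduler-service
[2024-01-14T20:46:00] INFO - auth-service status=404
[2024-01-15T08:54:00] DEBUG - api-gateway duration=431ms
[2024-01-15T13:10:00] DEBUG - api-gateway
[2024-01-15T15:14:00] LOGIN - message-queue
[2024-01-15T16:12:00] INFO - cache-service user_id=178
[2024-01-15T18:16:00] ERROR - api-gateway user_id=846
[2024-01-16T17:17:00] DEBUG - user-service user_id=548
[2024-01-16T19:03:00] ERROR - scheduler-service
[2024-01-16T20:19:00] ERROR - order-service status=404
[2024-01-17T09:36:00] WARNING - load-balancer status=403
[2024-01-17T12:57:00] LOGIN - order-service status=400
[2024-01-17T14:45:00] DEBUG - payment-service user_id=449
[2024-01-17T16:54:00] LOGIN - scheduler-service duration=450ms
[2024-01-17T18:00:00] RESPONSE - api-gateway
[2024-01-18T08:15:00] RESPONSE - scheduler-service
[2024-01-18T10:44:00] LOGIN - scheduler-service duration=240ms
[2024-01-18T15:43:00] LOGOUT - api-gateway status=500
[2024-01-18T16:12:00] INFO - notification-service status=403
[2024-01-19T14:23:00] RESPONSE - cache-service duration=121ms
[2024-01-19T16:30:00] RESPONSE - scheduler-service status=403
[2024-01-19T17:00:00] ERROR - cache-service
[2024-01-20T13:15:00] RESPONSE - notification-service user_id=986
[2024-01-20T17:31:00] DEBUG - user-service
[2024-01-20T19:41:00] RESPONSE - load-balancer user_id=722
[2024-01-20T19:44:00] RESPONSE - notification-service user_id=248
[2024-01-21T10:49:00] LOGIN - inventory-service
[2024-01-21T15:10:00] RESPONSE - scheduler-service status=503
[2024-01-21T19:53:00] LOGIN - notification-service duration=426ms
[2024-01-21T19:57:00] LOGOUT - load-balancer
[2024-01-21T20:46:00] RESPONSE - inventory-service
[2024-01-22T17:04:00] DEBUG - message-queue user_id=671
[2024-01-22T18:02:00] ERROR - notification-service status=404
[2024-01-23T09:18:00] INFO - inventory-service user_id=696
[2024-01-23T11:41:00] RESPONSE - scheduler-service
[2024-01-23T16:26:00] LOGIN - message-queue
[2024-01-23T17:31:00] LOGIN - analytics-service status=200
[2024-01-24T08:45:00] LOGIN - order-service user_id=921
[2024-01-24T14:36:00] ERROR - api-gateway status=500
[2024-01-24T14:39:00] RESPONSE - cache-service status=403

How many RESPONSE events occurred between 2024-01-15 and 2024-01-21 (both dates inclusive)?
9

To filter by date range:

1. Date range: 2024-01-15 through 2024-01-21, both dates inclusive
2. Filter for RESPONSE events whose date falls in this range
3. Count matching events: 9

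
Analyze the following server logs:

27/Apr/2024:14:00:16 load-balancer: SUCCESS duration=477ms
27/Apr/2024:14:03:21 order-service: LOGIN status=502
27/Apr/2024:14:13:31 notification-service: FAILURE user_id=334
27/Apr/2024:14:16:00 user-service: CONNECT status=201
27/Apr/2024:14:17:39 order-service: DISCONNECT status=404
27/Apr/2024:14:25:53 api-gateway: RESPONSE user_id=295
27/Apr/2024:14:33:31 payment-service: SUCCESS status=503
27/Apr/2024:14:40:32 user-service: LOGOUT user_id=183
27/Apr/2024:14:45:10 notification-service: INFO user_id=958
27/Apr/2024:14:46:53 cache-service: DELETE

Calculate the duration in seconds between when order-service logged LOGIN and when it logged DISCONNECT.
858

To find the time between events:

1. Locate the first LOGIN event for order-service: 27/Apr/2024:14:03:21
2. Locate the first DISCONNECT event for order-service: 27/Apr/2024:14:17:39
3. Calculate the difference: 27/Apr/2024:14:17:39 - 27/Apr/2024:14:03:21 = 858 seconds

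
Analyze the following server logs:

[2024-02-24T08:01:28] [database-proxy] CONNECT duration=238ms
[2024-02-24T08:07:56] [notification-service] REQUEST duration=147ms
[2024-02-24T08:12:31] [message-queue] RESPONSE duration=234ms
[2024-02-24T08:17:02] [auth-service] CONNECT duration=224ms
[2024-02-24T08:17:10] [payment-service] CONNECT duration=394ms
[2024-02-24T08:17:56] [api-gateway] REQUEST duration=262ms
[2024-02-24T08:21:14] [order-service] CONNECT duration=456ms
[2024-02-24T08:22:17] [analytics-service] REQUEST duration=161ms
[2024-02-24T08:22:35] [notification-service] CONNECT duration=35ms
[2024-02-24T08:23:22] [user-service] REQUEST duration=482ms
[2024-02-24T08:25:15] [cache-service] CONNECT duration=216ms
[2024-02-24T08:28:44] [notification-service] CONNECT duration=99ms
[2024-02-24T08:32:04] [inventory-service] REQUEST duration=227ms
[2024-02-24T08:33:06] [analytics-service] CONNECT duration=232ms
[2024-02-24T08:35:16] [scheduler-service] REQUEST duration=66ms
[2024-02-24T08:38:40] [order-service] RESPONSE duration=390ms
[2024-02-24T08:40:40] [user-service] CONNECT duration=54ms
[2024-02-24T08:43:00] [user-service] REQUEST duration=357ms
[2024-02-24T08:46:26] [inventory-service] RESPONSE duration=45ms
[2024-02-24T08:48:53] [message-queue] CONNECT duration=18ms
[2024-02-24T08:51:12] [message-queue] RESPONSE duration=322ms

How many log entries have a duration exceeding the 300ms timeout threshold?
6

To count timeouts:

1. Threshold: 300ms
2. Extract duration from each log entry
3. Count entries where duration > 300
4. Timeout count: 6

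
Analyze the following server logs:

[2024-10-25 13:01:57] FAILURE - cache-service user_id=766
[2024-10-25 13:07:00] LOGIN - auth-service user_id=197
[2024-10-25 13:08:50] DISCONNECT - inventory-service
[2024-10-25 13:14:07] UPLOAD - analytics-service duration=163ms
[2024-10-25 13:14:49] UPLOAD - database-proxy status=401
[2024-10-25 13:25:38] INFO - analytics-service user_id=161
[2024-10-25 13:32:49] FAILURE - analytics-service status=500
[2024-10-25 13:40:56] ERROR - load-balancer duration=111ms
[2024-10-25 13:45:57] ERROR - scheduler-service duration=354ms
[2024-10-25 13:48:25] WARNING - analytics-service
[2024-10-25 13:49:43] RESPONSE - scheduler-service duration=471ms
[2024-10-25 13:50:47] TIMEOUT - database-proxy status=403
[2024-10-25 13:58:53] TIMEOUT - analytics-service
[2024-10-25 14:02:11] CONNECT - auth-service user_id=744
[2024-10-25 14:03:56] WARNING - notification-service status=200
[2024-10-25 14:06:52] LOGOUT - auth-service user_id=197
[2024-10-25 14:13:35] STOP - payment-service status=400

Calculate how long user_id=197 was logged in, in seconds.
3592

To calculate session duration:

1. Find LOGIN event for user_id=197: 2024-10-25 13:07:00
2. Find LOGOUT event for user_id=197: 2024-10-25 14:06:52
3. Session duration: 2024-10-25 14:06:52 - 2024-10-25 13:07:00 = 3592 seconds (59 minutes)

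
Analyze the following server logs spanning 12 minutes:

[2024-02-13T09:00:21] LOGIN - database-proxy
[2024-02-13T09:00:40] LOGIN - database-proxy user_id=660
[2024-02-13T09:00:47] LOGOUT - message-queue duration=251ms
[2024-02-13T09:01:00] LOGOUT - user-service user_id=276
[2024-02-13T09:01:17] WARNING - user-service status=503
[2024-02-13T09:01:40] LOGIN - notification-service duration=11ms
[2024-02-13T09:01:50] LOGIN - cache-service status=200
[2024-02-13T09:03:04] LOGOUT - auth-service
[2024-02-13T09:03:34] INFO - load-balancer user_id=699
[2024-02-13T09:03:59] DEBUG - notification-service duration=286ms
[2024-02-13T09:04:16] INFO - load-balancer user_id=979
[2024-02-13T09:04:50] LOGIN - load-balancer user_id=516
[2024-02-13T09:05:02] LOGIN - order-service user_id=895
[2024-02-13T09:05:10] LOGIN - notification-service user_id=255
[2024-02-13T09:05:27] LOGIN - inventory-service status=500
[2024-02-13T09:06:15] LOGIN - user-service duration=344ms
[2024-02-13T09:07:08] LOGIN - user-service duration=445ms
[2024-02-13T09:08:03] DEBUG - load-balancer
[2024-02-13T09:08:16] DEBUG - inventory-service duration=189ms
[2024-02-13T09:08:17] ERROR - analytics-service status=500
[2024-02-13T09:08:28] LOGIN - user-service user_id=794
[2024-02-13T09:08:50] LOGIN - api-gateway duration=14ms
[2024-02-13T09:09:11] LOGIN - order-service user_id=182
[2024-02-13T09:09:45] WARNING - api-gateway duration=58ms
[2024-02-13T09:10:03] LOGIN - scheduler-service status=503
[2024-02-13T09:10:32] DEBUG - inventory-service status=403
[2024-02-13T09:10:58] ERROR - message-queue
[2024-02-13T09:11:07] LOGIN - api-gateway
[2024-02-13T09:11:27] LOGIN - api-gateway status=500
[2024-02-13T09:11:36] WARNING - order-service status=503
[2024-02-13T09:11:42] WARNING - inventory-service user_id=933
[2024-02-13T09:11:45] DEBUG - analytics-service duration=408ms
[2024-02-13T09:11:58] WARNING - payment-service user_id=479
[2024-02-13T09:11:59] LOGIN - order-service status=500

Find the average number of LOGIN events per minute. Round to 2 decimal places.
1.42

To calculate the rate:

1. Count total LOGIN events: 17
2. Total time period: 12 minutes
3. Rate = 17 / 12 = 1.42 events per minute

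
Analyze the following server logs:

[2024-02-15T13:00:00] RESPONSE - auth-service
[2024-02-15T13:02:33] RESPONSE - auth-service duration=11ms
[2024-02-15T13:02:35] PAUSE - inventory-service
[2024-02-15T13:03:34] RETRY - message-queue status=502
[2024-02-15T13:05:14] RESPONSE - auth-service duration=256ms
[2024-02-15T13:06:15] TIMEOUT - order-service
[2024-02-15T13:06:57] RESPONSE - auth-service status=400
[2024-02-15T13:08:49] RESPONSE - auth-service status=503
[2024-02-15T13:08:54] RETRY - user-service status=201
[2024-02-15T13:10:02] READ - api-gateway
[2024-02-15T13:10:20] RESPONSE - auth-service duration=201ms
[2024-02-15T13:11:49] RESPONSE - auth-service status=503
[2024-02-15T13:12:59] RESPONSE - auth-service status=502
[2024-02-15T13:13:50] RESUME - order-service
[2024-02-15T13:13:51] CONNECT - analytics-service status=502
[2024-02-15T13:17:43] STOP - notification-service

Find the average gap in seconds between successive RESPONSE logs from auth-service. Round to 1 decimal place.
111.3

To calculate average interval:

1. Find all RESPONSE events for auth-service in order
2. Calculate time gaps between consecutive events
3. Compute mean of gaps: 779 / 7 = 111.3 seconds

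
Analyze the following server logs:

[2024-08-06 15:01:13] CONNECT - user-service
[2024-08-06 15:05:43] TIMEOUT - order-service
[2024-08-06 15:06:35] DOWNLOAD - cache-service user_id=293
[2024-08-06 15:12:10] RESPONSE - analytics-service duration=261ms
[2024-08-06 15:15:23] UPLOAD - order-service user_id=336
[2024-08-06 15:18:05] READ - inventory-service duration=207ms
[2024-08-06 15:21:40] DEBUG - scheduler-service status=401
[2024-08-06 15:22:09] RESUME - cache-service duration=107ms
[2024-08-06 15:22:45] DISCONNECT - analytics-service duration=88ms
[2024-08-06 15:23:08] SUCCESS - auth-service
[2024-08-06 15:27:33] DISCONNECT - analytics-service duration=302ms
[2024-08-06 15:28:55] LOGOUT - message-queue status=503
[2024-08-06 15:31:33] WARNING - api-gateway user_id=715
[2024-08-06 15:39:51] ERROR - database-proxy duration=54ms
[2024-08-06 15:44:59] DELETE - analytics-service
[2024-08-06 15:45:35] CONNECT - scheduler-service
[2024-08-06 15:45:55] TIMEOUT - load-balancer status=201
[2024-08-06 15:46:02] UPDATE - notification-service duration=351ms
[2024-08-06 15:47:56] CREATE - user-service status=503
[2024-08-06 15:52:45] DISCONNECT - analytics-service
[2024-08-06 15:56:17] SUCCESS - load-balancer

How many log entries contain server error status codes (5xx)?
2

To find matching entries:

1. Pattern to match: server error status codes (5xx)
2. Scan each log entry for the pattern
3. Count matches: 2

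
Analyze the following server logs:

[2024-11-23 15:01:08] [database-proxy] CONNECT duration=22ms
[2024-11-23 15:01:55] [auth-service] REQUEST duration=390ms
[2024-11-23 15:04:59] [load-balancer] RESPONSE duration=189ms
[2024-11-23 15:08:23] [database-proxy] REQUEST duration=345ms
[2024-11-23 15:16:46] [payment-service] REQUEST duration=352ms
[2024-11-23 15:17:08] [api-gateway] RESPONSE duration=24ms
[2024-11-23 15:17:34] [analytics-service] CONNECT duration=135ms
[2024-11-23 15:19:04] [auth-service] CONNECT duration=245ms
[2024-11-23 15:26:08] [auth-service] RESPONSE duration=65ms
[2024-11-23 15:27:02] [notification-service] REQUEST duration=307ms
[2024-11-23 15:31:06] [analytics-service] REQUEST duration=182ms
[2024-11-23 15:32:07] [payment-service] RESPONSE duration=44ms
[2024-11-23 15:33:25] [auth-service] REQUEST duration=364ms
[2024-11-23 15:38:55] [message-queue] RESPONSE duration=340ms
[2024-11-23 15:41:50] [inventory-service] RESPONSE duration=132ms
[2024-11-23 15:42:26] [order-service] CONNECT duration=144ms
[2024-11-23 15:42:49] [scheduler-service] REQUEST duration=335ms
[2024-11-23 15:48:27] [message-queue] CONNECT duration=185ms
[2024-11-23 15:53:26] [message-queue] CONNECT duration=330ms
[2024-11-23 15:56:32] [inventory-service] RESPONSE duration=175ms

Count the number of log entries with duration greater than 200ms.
9

To count timeouts:

1. Threshold: 200ms
2. Extract duration from each log entry
3. Count entries where duration > 200
4. Timeout count: 9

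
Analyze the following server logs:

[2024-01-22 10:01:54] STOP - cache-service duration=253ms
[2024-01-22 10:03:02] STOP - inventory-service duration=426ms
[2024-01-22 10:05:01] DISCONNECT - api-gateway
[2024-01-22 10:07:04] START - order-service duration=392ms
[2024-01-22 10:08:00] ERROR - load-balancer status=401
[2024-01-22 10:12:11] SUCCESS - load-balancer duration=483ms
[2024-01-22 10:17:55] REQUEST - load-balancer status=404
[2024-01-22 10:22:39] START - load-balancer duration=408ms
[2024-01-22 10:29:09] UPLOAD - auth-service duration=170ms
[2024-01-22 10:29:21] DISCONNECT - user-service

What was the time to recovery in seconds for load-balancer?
251

To calculate recovery time:

1. Find ERROR event for load-balancer: 2024-01-22 10:08:00
2. Find next SUCCESS event for load-balancer: 2024-01-22 10:12:11
3. Recovery time: 2024-01-22 10:12:11 - 2024-01-22 10:08:00 = 251 seconds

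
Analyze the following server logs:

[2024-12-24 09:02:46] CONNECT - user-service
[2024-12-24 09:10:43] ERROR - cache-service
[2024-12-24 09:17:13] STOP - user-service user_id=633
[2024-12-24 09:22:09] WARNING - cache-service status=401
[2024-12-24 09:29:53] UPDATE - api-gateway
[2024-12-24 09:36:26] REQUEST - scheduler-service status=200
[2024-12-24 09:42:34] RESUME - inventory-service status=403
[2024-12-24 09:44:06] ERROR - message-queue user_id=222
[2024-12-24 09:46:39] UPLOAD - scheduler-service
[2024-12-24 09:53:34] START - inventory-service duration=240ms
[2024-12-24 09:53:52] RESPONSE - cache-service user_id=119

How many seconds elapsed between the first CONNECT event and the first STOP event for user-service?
867

To find the time between events:

1. Locate the first CONNECT event for user-service: 2024-12-24 09:02:46
2. Locate the first STOP event for user-service: 2024-12-24 09:17:13
3. Calculate the difference: 2024-12-24 09:17:13 - 2024-12-24 09:02:46 = 867 seconds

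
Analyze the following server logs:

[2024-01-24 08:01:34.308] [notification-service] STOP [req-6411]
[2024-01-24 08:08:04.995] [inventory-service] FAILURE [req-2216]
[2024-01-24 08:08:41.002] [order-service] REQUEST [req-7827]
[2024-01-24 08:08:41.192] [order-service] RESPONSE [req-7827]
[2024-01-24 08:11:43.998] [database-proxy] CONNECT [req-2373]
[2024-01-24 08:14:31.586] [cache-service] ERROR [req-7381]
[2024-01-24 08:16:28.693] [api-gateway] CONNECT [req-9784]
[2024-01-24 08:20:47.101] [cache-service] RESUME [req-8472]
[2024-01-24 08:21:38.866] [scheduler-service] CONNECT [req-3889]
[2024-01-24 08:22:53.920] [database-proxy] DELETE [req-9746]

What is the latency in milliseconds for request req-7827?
190

To calculate latency:

1. Find REQUEST with id req-7827: 2024-01-24 08:08:41.002
2. Find RESPONSE with id req-7827: 2024-01-24 08:08:41.192
3. Latency: 2024-01-24 08:08:41.192 - 2024-01-24 08:08:41.002 = 190ms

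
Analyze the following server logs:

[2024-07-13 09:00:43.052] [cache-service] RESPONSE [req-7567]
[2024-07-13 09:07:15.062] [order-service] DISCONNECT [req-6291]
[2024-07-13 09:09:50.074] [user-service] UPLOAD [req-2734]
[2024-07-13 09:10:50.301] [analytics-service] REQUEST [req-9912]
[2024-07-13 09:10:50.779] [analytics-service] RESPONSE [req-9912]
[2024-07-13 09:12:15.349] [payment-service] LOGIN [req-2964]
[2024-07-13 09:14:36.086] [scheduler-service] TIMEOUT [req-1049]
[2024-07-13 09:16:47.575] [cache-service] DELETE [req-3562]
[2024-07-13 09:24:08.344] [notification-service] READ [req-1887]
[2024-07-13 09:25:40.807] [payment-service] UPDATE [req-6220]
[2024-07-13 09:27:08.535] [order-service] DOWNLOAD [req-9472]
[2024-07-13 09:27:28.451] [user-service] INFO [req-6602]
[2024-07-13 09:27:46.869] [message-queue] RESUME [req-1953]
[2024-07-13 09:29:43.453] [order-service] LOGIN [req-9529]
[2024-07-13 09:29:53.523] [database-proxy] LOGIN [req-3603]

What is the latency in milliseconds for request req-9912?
478

To calculate latency:

1. Find REQUEST with id req-9912: 2024-07-13 09:10:50.301
2. Find RESPONSE with id req-9912: 2024-07-13 09:10:50.779
3. Latency: 2024-07-13 09:10:50.779 - 2024-07-13 09:10:50.301 = 478ms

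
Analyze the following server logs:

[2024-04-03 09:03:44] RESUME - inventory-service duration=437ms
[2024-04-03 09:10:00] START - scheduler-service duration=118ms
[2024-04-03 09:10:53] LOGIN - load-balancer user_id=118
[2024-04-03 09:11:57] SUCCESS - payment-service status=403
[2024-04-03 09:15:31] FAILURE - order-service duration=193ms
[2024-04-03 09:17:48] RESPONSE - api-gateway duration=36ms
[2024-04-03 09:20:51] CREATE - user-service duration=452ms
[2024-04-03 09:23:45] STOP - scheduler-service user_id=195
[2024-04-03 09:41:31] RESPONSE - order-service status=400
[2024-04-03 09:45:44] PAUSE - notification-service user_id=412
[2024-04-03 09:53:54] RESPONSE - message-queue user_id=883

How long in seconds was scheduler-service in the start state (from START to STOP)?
825

To calculate state duration:

1. Find START event for scheduler-service: 2024-04-03 09:10:00
2. Find STOP event for scheduler-service: 2024-04-03 09:23:45
3. Calculate duration: 2024-04-03 09:23:45 - 2024-04-03 09:10:00 = 825 seconds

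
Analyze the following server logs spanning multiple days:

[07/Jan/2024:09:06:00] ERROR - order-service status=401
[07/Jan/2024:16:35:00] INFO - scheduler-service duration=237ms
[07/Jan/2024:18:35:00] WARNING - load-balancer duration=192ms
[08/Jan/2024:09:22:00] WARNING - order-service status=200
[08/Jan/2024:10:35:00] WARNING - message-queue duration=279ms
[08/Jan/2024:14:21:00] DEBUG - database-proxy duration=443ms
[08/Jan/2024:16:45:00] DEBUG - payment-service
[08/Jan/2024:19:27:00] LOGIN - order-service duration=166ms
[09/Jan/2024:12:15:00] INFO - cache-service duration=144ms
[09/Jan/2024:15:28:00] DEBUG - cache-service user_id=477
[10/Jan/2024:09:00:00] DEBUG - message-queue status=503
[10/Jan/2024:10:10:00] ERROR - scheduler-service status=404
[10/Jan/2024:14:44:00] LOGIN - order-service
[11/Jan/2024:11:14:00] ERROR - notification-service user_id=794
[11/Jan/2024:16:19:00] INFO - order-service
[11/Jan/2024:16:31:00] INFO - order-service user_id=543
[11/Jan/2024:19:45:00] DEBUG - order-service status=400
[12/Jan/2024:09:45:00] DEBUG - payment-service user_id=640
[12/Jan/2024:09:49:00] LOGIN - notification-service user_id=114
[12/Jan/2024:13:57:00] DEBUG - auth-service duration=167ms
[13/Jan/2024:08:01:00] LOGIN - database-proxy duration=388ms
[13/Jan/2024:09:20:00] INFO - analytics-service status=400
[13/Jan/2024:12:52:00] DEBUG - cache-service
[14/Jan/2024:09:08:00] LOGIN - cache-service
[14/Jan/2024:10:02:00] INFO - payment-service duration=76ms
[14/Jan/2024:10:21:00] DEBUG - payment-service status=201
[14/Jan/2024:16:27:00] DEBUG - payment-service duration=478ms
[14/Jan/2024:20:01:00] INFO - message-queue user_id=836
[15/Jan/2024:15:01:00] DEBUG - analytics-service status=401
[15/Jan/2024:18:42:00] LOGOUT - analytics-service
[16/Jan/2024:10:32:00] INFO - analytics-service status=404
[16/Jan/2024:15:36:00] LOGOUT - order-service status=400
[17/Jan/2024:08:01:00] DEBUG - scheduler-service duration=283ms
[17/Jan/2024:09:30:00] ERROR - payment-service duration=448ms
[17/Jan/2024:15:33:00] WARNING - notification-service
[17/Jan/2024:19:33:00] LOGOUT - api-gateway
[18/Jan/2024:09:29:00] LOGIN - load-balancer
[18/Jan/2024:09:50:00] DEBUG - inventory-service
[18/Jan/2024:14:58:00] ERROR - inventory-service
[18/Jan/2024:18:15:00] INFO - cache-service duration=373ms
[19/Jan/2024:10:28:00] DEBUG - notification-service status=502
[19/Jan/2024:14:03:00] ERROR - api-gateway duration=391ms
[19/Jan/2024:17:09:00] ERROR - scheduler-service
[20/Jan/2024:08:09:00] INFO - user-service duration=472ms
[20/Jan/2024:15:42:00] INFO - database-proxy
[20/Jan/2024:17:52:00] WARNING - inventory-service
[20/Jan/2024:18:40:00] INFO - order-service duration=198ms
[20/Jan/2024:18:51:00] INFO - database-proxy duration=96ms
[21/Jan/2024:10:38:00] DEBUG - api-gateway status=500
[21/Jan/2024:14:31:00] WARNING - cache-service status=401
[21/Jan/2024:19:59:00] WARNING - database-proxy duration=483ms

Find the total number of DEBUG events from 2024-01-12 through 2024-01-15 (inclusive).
6

To filter by date range:

1. Date range: 2024-01-12 through 2024-01-15, both dates inclusive
2. Filter for DEBUG events whose date falls in this range
3. Count matching events: 6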